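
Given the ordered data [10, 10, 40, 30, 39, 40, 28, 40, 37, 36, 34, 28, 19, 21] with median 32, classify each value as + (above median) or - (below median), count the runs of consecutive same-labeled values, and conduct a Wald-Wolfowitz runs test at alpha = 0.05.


Step 1: Compute median = 32; label A = above, B = below.
Labels in order: BBABAABAAAABBB  (n_A = 7, n_B = 7)
Step 2: Count runs R = 7.
Step 3: Under H0 (random ordering), E[R] = 2*n_A*n_B/(n_A+n_B) + 1 = 2*7*7/14 + 1 = 8.0000.
        Var[R] = 2*n_A*n_B*(2*n_A*n_B - n_A - n_B) / ((n_A+n_B)^2 * (n_A+n_B-1)) = 8232/2548 = 3.2308.
        SD[R] = 1.7974.
Step 4: Continuity-corrected z = (R + 0.5 - E[R]) / SD[R] = (7 + 0.5 - 8.0000) / 1.7974 = -0.2782.
Step 5: Two-sided p-value via normal approximation = 2*(1 - Phi(|z|)) = 0.780879.
Step 6: alpha = 0.05. fail to reject H0.

R = 7, z = -0.2782, p = 0.780879, fail to reject H0.


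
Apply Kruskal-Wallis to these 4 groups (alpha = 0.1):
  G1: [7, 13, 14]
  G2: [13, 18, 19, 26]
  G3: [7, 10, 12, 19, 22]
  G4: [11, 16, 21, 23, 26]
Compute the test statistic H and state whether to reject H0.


Step 1: Combine all N = 17 observations and assign midranks.
sorted (value, group, rank): (7,G1,1.5), (7,G3,1.5), (10,G3,3), (11,G4,4), (12,G3,5), (13,G1,6.5), (13,G2,6.5), (14,G1,8), (16,G4,9), (18,G2,10), (19,G2,11.5), (19,G3,11.5), (21,G4,13), (22,G3,14), (23,G4,15), (26,G2,16.5), (26,G4,16.5)
Step 2: Sum ranks within each group.
R_1 = 16 (n_1 = 3)
R_2 = 44.5 (n_2 = 4)
R_3 = 35 (n_3 = 5)
R_4 = 57.5 (n_4 = 5)
Step 3: H = 12/(N(N+1)) * sum(R_i^2/n_i) - 3(N+1)
     = 12/(17*18) * (16^2/3 + 44.5^2/4 + 35^2/5 + 57.5^2/5) - 3*18
     = 0.039216 * 1486.65 - 54
     = 4.299837.
Step 4: Ties present; correction factor C = 1 - 24/(17^3 - 17) = 0.995098. Corrected H = 4.299837 / 0.995098 = 4.321018.
Step 5: Under H0, H ~ chi^2(3); p-value = 0.228822.
Step 6: alpha = 0.1. fail to reject H0.

H = 4.3210, df = 3, p = 0.228822, fail to reject H0.


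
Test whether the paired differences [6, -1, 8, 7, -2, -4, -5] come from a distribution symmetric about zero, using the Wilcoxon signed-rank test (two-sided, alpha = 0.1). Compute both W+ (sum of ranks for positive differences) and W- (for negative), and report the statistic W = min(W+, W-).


Step 1: Drop any zero differences (none here) and take |d_i|.
|d| = [6, 1, 8, 7, 2, 4, 5]
Step 2: Midrank |d_i| (ties get averaged ranks).
ranks: |6|->5, |1|->1, |8|->7, |7|->6, |2|->2, |4|->3, |5|->4
Step 3: Attach original signs; sum ranks with positive sign and with negative sign.
W+ = 5 + 7 + 6 = 18
W- = 1 + 2 + 3 + 4 = 10
(Check: W+ + W- = 28 should equal n(n+1)/2 = 28.)
Step 4: Test statistic W = min(W+, W-) = 10.
Step 5: No ties, so the exact null distribution over the 2^7 = 128 sign assignments gives the two-sided p-value = 0.578125.
Step 6: alpha = 0.1. fail to reject H0.

W+ = 18, W- = 10, W = min = 10, p = 0.578125, fail to reject H0.


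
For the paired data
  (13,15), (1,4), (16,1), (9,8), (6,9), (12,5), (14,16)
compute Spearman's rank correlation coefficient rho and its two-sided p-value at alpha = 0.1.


Step 1: Rank x and y separately (midranks; no ties here).
rank(x): 13->5, 1->1, 16->7, 9->3, 6->2, 12->4, 14->6
rank(y): 15->6, 4->2, 1->1, 8->4, 9->5, 5->3, 16->7
Step 2: d_i = R_x(i) - R_y(i); compute d_i^2.
  (5-6)^2=1, (1-2)^2=1, (7-1)^2=36, (3-4)^2=1, (2-5)^2=9, (4-3)^2=1, (6-7)^2=1
sum(d^2) = 50.
Step 3: rho = 1 - 6*50 / (7*(7^2 - 1)) = 1 - 300/336 = 0.107143.
Step 4: Under H0, t = rho * sqrt((n-2)/(1-rho^2)) = 0.2410 ~ t(5).
Step 5: Two-sided p-value from the t-distribution with 5 df = 0.819151.
Step 6: alpha = 0.1. fail to reject H0.

rho = 0.1071, p = 0.819151, fail to reject H0 at alpha = 0.1.


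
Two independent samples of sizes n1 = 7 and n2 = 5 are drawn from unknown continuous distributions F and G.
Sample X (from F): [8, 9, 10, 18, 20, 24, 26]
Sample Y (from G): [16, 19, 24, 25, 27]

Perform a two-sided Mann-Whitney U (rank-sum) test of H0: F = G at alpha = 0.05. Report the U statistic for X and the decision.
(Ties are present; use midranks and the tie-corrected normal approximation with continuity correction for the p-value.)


Step 1: Combine and sort all 12 observations; assign midranks.
sorted (value, group): (8,X), (9,X), (10,X), (16,Y), (18,X), (19,Y), (20,X), (24,X), (24,Y), (25,Y), (26,X), (27,Y)
ranks: 8->1, 9->2, 10->3, 16->4, 18->5, 19->6, 20->7, 24->8.5, 24->8.5, 25->10, 26->11, 27->12
Step 2: Rank sum for X: R1 = 1 + 2 + 3 + 5 + 7 + 8.5 + 11 = 37.5.
Step 3: U_X = R1 - n1(n1+1)/2 = 37.5 - 7*8/2 = 37.5 - 28 = 9.5.
       U_Y = n1*n2 - U_X = 35 - 9.5 = 25.5.
Step 4: Ties are present, so use the tie-corrected normal approximation (with continuity correction) for the p-value.
Step 5: p-value = 0.222415; compare to alpha = 0.05. fail to reject H0.

U_X = 9.5, p = 0.222415, fail to reject H0 at alpha = 0.05.


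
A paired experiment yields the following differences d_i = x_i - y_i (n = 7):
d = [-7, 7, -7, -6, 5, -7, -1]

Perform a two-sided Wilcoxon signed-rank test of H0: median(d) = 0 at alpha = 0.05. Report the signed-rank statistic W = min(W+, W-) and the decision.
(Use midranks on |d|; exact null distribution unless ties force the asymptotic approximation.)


Step 1: Drop any zero differences (none here) and take |d_i|.
|d| = [7, 7, 7, 6, 5, 7, 1]
Step 2: Midrank |d_i| (ties get averaged ranks).
ranks: |7|->5.5, |7|->5.5, |7|->5.5, |6|->3, |5|->2, |7|->5.5, |1|->1
Step 3: Attach original signs; sum ranks with positive sign and with negative sign.
W+ = 5.5 + 2 = 7.5
W- = 5.5 + 5.5 + 3 + 5.5 + 1 = 20.5
(Check: W+ + W- = 28 should equal n(n+1)/2 = 28.)
Step 4: Test statistic W = min(W+, W-) = 7.5.
Step 5: Ties in |d|, so use the tie-corrected normal approximation.
        E[W] = n(n+1)/4 = 7*8/4 = 14.
        Tie groups: |d|=7 (t=4); sum(t^3 - t) = 60.
        Var[W] = n(n+1)(2n+1)/24 - sum(t^3-t)/48 = 840/24 - 60/48 = 33.75.
        z = (W - E[W]) / sqrt(Var[W]) = (7.5 - 14) / 5.8095 = -1.1189.
        Two-sided p = 2*Phi(z) = 0.263199.
Step 6: alpha = 0.05. fail to reject H0.

W+ = 7.5, W- = 20.5, W = min = 7.5, p = 0.263199, fail to reject H0.


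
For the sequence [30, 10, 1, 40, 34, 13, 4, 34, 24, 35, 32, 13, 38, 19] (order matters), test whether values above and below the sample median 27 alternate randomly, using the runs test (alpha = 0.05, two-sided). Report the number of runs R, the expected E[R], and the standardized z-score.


Step 1: Compute median = 27; label A = above, B = below.
Labels in order: ABBAABBABAABAB  (n_A = 7, n_B = 7)
Step 2: Count runs R = 10.
Step 3: Under H0 (random ordering), E[R] = 2*n_A*n_B/(n_A+n_B) + 1 = 2*7*7/14 + 1 = 8.0000.
        Var[R] = 2*n_A*n_B*(2*n_A*n_B - n_A - n_B) / ((n_A+n_B)^2 * (n_A+n_B-1)) = 8232/2548 = 3.2308.
        SD[R] = 1.7974.
Step 4: Continuity-corrected z = (R - 0.5 - E[R]) / SD[R] = (10 - 0.5 - 8.0000) / 1.7974 = 0.8345.
Step 5: Two-sided p-value via normal approximation = 2*(1 - Phi(|z|)) = 0.403986.
Step 6: alpha = 0.05. fail to reject H0.

R = 10, z = 0.8345, p = 0.403986, fail to reject H0.


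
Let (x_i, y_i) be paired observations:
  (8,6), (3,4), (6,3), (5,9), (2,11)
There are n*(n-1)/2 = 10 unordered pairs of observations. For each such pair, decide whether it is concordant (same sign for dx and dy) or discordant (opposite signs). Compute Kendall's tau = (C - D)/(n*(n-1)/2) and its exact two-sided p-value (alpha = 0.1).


Step 1: Enumerate the 10 unordered pairs (i,j) with i<j and classify each by sign(x_j-x_i) * sign(y_j-y_i).
  (1,2):dx=-5,dy=-2->C; (1,3):dx=-2,dy=-3->C; (1,4):dx=-3,dy=+3->D; (1,5):dx=-6,dy=+5->D
  (2,3):dx=+3,dy=-1->D; (2,4):dx=+2,dy=+5->C; (2,5):dx=-1,dy=+7->D; (3,4):dx=-1,dy=+6->D
  (3,5):dx=-4,dy=+8->D; (4,5):dx=-3,dy=+2->D
Step 2: C = 3, D = 7, total pairs = 10.
Step 3: tau = (C - D)/(n(n-1)/2) = (3 - 7)/10 = -0.400000.
Step 4: Exact two-sided p-value (enumerate n! = 120 permutations of y under H0): p = 0.483333.
Step 5: alpha = 0.1. fail to reject H0.

tau_b = -0.4000 (C=3, D=7), p = 0.483333, fail to reject H0.


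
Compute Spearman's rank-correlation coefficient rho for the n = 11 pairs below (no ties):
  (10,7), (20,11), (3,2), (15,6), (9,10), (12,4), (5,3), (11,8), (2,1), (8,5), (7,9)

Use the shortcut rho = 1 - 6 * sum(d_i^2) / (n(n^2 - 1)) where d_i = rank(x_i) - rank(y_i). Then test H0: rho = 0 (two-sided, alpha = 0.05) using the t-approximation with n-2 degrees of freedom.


Step 1: Rank x and y separately (midranks; no ties here).
rank(x): 10->7, 20->11, 3->2, 15->10, 9->6, 12->9, 5->3, 11->8, 2->1, 8->5, 7->4
rank(y): 7->7, 11->11, 2->2, 6->6, 10->10, 4->4, 3->3, 8->8, 1->1, 5->5, 9->9
Step 2: d_i = R_x(i) - R_y(i); compute d_i^2.
  (7-7)^2=0, (11-11)^2=0, (2-2)^2=0, (10-6)^2=16, (6-10)^2=16, (9-4)^2=25, (3-3)^2=0, (8-8)^2=0, (1-1)^2=0, (5-5)^2=0, (4-9)^2=25
sum(d^2) = 82.
Step 3: rho = 1 - 6*82 / (11*(11^2 - 1)) = 1 - 492/1320 = 0.627273.
Step 4: Under H0, t = rho * sqrt((n-2)/(1-rho^2)) = 2.4163 ~ t(9).
Step 5: Two-sided p-value from the t-distribution with 9 df = 0.038845.
Step 6: alpha = 0.05. reject H0.

rho = 0.6273, p = 0.038845, reject H0 at alpha = 0.05.


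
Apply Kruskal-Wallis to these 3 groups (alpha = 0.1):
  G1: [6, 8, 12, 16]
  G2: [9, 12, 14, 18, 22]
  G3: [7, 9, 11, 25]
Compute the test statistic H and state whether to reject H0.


Step 1: Combine all N = 13 observations and assign midranks.
sorted (value, group, rank): (6,G1,1), (7,G3,2), (8,G1,3), (9,G2,4.5), (9,G3,4.5), (11,G3,6), (12,G1,7.5), (12,G2,7.5), (14,G2,9), (16,G1,10), (18,G2,11), (22,G2,12), (25,G3,13)
Step 2: Sum ranks within each group.
R_1 = 21.5 (n_1 = 4)
R_2 = 44 (n_2 = 5)
R_3 = 25.5 (n_3 = 4)
Step 3: H = 12/(N(N+1)) * sum(R_i^2/n_i) - 3(N+1)
     = 12/(13*14) * (21.5^2/4 + 44^2/5 + 25.5^2/4) - 3*14
     = 0.065934 * 665.325 - 42
     = 1.867582.
Step 4: Ties present; correction factor C = 1 - 12/(13^3 - 13) = 0.994505. Corrected H = 1.867582 / 0.994505 = 1.877901.
Step 5: Under H0, H ~ chi^2(2); p-value = 0.391038.
Step 6: alpha = 0.1. fail to reject H0.

H = 1.8779, df = 2, p = 0.391038, fail to reject H0.


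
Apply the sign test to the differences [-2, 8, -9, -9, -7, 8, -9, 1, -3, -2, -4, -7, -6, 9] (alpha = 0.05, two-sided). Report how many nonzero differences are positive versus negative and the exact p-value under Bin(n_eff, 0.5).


Step 1: Discard zero differences. Original n = 14; n_eff = number of nonzero differences = 14.
Nonzero differences (with sign): -2, +8, -9, -9, -7, +8, -9, +1, -3, -2, -4, -7, -6, +9
Step 2: Count signs: positive = 4, negative = 10.
Step 3: Under H0: P(positive) = 0.5, so the number of positives S ~ Bin(14, 0.5).
Step 4: Two-sided exact p-value = sum of Bin(14,0.5) probabilities at or below the observed probability = 0.179565.
Step 5: alpha = 0.05. fail to reject H0.

n_eff = 14, pos = 4, neg = 10, p = 0.179565, fail to reject H0.


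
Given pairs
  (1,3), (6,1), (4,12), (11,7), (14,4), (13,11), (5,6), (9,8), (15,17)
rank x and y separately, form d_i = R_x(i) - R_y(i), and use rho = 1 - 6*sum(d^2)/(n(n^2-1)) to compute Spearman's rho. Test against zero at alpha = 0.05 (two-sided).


Step 1: Rank x and y separately (midranks; no ties here).
rank(x): 1->1, 6->4, 4->2, 11->6, 14->8, 13->7, 5->3, 9->5, 15->9
rank(y): 3->2, 1->1, 12->8, 7->5, 4->3, 11->7, 6->4, 8->6, 17->9
Step 2: d_i = R_x(i) - R_y(i); compute d_i^2.
  (1-2)^2=1, (4-1)^2=9, (2-8)^2=36, (6-5)^2=1, (8-3)^2=25, (7-7)^2=0, (3-4)^2=1, (5-6)^2=1, (9-9)^2=0
sum(d^2) = 74.
Step 3: rho = 1 - 6*74 / (9*(9^2 - 1)) = 1 - 444/720 = 0.383333.
Step 4: Under H0, t = rho * sqrt((n-2)/(1-rho^2)) = 1.0981 ~ t(7).
Step 5: Two-sided p-value from the t-distribution with 7 df = 0.308495.
Step 6: alpha = 0.05. fail to reject H0.

rho = 0.3833, p = 0.308495, fail to reject H0 at alpha = 0.05.


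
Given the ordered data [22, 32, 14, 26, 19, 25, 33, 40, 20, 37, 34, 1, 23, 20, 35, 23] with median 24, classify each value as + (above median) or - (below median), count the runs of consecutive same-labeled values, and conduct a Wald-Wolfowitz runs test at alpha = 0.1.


Step 1: Compute median = 24; label A = above, B = below.
Labels in order: BABABAAABAABBBAB  (n_A = 8, n_B = 8)
Step 2: Count runs R = 11.
Step 3: Under H0 (random ordering), E[R] = 2*n_A*n_B/(n_A+n_B) + 1 = 2*8*8/16 + 1 = 9.0000.
        Var[R] = 2*n_A*n_B*(2*n_A*n_B - n_A - n_B) / ((n_A+n_B)^2 * (n_A+n_B-1)) = 14336/3840 = 3.7333.
        SD[R] = 1.9322.
Step 4: Continuity-corrected z = (R - 0.5 - E[R]) / SD[R] = (11 - 0.5 - 9.0000) / 1.9322 = 0.7763.
Step 5: Two-sided p-value via normal approximation = 2*(1 - Phi(|z|)) = 0.437558.
Step 6: alpha = 0.1. fail to reject H0.

R = 11, z = 0.7763, p = 0.437558, fail to reject H0.


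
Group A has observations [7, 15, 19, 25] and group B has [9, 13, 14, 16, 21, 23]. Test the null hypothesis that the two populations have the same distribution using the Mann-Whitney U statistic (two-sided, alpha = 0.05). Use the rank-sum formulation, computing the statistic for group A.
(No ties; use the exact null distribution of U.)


Step 1: Combine and sort all 10 observations; assign midranks.
sorted (value, group): (7,X), (9,Y), (13,Y), (14,Y), (15,X), (16,Y), (19,X), (21,Y), (23,Y), (25,X)
ranks: 7->1, 9->2, 13->3, 14->4, 15->5, 16->6, 19->7, 21->8, 23->9, 25->10
Step 2: Rank sum for X: R1 = 1 + 5 + 7 + 10 = 23.
Step 3: U_X = R1 - n1(n1+1)/2 = 23 - 4*5/2 = 23 - 10 = 13.
       U_Y = n1*n2 - U_X = 24 - 13 = 11.
Step 4: No ties, so the exact null distribution of U (based on enumerating the C(10,4) = 210 equally likely rank assignments) gives the two-sided p-value.
Step 5: p-value = 0.914286; compare to alpha = 0.05. fail to reject H0.

U_X = 13, p = 0.914286, fail to reject H0 at alpha = 0.05.


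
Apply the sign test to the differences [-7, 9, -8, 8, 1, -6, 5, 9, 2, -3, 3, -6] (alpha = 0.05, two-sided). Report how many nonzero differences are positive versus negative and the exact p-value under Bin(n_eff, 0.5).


Step 1: Discard zero differences. Original n = 12; n_eff = number of nonzero differences = 12.
Nonzero differences (with sign): -7, +9, -8, +8, +1, -6, +5, +9, +2, -3, +3, -6
Step 2: Count signs: positive = 7, negative = 5.
Step 3: Under H0: P(positive) = 0.5, so the number of positives S ~ Bin(12, 0.5).
Step 4: Two-sided exact p-value = sum of Bin(12,0.5) probabilities at or below the observed probability = 0.774414.
Step 5: alpha = 0.05. fail to reject H0.

n_eff = 12, pos = 7, neg = 5, p = 0.774414, fail to reject H0.


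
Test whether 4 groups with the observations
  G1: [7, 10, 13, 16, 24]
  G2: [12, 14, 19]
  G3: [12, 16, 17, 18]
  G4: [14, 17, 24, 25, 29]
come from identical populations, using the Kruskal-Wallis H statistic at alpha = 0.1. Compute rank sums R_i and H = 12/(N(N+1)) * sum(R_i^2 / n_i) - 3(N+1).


Step 1: Combine all N = 17 observations and assign midranks.
sorted (value, group, rank): (7,G1,1), (10,G1,2), (12,G2,3.5), (12,G3,3.5), (13,G1,5), (14,G2,6.5), (14,G4,6.5), (16,G1,8.5), (16,G3,8.5), (17,G3,10.5), (17,G4,10.5), (18,G3,12), (19,G2,13), (24,G1,14.5), (24,G4,14.5), (25,G4,16), (29,G4,17)
Step 2: Sum ranks within each group.
R_1 = 31 (n_1 = 5)
R_2 = 23 (n_2 = 3)
R_3 = 34.5 (n_3 = 4)
R_4 = 64.5 (n_4 = 5)
Step 3: H = 12/(N(N+1)) * sum(R_i^2/n_i) - 3(N+1)
     = 12/(17*18) * (31^2/5 + 23^2/3 + 34.5^2/4 + 64.5^2/5) - 3*18
     = 0.039216 * 1498.15 - 54
     = 4.750817.
Step 4: Ties present; correction factor C = 1 - 30/(17^3 - 17) = 0.993873. Corrected H = 4.750817 / 0.993873 = 4.780107.
Step 5: Under H0, H ~ chi^2(3); p-value = 0.188625.
Step 6: alpha = 0.1. fail to reject H0.

H = 4.7801, df = 3, p = 0.188625, fail to reject H0.


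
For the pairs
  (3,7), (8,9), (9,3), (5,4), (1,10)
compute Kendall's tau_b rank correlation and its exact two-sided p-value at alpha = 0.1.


Step 1: Enumerate the 10 unordered pairs (i,j) with i<j and classify each by sign(x_j-x_i) * sign(y_j-y_i).
  (1,2):dx=+5,dy=+2->C; (1,3):dx=+6,dy=-4->D; (1,4):dx=+2,dy=-3->D; (1,5):dx=-2,dy=+3->D
  (2,3):dx=+1,dy=-6->D; (2,4):dx=-3,dy=-5->C; (2,5):dx=-7,dy=+1->D; (3,4):dx=-4,dy=+1->D
  (3,5):dx=-8,dy=+7->D; (4,5):dx=-4,dy=+6->D
Step 2: C = 2, D = 8, total pairs = 10.
Step 3: tau = (C - D)/(n(n-1)/2) = (2 - 8)/10 = -0.600000.
Step 4: Exact two-sided p-value (enumerate n! = 120 permutations of y under H0): p = 0.233333.
Step 5: alpha = 0.1. fail to reject H0.

tau_b = -0.6000 (C=2, D=8), p = 0.233333, fail to reject H0.


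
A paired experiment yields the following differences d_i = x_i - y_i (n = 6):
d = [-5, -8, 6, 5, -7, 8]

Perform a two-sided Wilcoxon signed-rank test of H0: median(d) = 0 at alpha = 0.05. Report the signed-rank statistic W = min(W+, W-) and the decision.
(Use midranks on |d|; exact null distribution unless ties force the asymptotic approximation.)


Step 1: Drop any zero differences (none here) and take |d_i|.
|d| = [5, 8, 6, 5, 7, 8]
Step 2: Midrank |d_i| (ties get averaged ranks).
ranks: |5|->1.5, |8|->5.5, |6|->3, |5|->1.5, |7|->4, |8|->5.5
Step 3: Attach original signs; sum ranks with positive sign and with negative sign.
W+ = 3 + 1.5 + 5.5 = 10
W- = 1.5 + 5.5 + 4 = 11
(Check: W+ + W- = 21 should equal n(n+1)/2 = 21.)
Step 4: Test statistic W = min(W+, W-) = 10.
Step 5: Ties in |d|, so use the tie-corrected normal approximation.
        E[W] = n(n+1)/4 = 6*7/4 = 10.5.
        Tie groups: |d|=5 (t=2), |d|=8 (t=2); sum(t^3 - t) = 12.
        Var[W] = n(n+1)(2n+1)/24 - sum(t^3-t)/48 = 546/24 - 12/48 = 22.5.
        z = (W - E[W]) / sqrt(Var[W]) = (10 - 10.5) / 4.7434 = -0.1054.
        Two-sided p = 2*Phi(z) = 0.916051.
Step 6: alpha = 0.05. fail to reject H0.

W+ = 10, W- = 11, W = min = 10, p = 0.916051, fail to reject H0.


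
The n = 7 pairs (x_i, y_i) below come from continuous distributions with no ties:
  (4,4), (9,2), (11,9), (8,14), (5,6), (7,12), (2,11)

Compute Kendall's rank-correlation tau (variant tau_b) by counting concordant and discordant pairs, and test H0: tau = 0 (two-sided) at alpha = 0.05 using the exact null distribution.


Step 1: Enumerate the 21 unordered pairs (i,j) with i<j and classify each by sign(x_j-x_i) * sign(y_j-y_i).
  (1,2):dx=+5,dy=-2->D; (1,3):dx=+7,dy=+5->C; (1,4):dx=+4,dy=+10->C; (1,5):dx=+1,dy=+2->C
  (1,6):dx=+3,dy=+8->C; (1,7):dx=-2,dy=+7->D; (2,3):dx=+2,dy=+7->C; (2,4):dx=-1,dy=+12->D
  (2,5):dx=-4,dy=+4->D; (2,6):dx=-2,dy=+10->D; (2,7):dx=-7,dy=+9->D; (3,4):dx=-3,dy=+5->D
  (3,5):dx=-6,dy=-3->C; (3,6):dx=-4,dy=+3->D; (3,7):dx=-9,dy=+2->D; (4,5):dx=-3,dy=-8->C
  (4,6):dx=-1,dy=-2->C; (4,7):dx=-6,dy=-3->C; (5,6):dx=+2,dy=+6->C; (5,7):dx=-3,dy=+5->D
  (6,7):dx=-5,dy=-1->C
Step 2: C = 11, D = 10, total pairs = 21.
Step 3: tau = (C - D)/(n(n-1)/2) = (11 - 10)/21 = 0.047619.
Step 4: Exact two-sided p-value (enumerate n! = 5040 permutations of y under H0): p = 1.000000.
Step 5: alpha = 0.05. fail to reject H0.

tau_b = 0.0476 (C=11, D=10), p = 1.000000, fail to reject H0.


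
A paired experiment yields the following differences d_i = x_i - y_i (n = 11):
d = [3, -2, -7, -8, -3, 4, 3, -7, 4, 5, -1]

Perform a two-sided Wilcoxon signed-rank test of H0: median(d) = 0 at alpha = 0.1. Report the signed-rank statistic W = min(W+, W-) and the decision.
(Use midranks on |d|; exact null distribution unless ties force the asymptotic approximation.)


Step 1: Drop any zero differences (none here) and take |d_i|.
|d| = [3, 2, 7, 8, 3, 4, 3, 7, 4, 5, 1]
Step 2: Midrank |d_i| (ties get averaged ranks).
ranks: |3|->4, |2|->2, |7|->9.5, |8|->11, |3|->4, |4|->6.5, |3|->4, |7|->9.5, |4|->6.5, |5|->8, |1|->1
Step 3: Attach original signs; sum ranks with positive sign and with negative sign.
W+ = 4 + 6.5 + 4 + 6.5 + 8 = 29
W- = 2 + 9.5 + 11 + 4 + 9.5 + 1 = 37
(Check: W+ + W- = 66 should equal n(n+1)/2 = 66.)
Step 4: Test statistic W = min(W+, W-) = 29.
Step 5: Ties in |d|, so use the tie-corrected normal approximation.
        E[W] = n(n+1)/4 = 11*12/4 = 33.
        Tie groups: |d|=3 (t=3), |d|=4 (t=2), |d|=7 (t=2); sum(t^3 - t) = 36.
        Var[W] = n(n+1)(2n+1)/24 - sum(t^3-t)/48 = 3036/24 - 36/48 = 125.75.
        z = (W - E[W]) / sqrt(Var[W]) = (29 - 33) / 11.2138 = -0.3567.
        Two-sided p = 2*Phi(z) = 0.721315.
Step 6: alpha = 0.1. fail to reject H0.

W+ = 29, W- = 37, W = min = 29, p = 0.721315, fail to reject H0.


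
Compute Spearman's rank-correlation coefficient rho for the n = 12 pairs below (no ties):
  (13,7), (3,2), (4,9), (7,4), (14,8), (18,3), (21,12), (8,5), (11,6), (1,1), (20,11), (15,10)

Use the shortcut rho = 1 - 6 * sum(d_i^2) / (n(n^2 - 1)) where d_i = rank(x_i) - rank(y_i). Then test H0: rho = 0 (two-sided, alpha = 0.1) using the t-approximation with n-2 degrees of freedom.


Step 1: Rank x and y separately (midranks; no ties here).
rank(x): 13->7, 3->2, 4->3, 7->4, 14->8, 18->10, 21->12, 8->5, 11->6, 1->1, 20->11, 15->9
rank(y): 7->7, 2->2, 9->9, 4->4, 8->8, 3->3, 12->12, 5->5, 6->6, 1->1, 11->11, 10->10
Step 2: d_i = R_x(i) - R_y(i); compute d_i^2.
  (7-7)^2=0, (2-2)^2=0, (3-9)^2=36, (4-4)^2=0, (8-8)^2=0, (10-3)^2=49, (12-12)^2=0, (5-5)^2=0, (6-6)^2=0, (1-1)^2=0, (11-11)^2=0, (9-10)^2=1
sum(d^2) = 86.
Step 3: rho = 1 - 6*86 / (12*(12^2 - 1)) = 1 - 516/1716 = 0.699301.
Step 4: Under H0, t = rho * sqrt((n-2)/(1-rho^2)) = 3.0936 ~ t(10).
Step 5: Two-sided p-value from the t-distribution with 10 df = 0.011374.
Step 6: alpha = 0.1. reject H0.

rho = 0.6993, p = 0.011374, reject H0 at alpha = 0.1.


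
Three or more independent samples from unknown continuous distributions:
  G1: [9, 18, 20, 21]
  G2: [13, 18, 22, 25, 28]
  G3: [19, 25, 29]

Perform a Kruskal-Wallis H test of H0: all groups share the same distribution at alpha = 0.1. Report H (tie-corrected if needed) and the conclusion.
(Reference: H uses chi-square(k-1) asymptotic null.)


Step 1: Combine all N = 12 observations and assign midranks.
sorted (value, group, rank): (9,G1,1), (13,G2,2), (18,G1,3.5), (18,G2,3.5), (19,G3,5), (20,G1,6), (21,G1,7), (22,G2,8), (25,G2,9.5), (25,G3,9.5), (28,G2,11), (29,G3,12)
Step 2: Sum ranks within each group.
R_1 = 17.5 (n_1 = 4)
R_2 = 34 (n_2 = 5)
R_3 = 26.5 (n_3 = 3)
Step 3: H = 12/(N(N+1)) * sum(R_i^2/n_i) - 3(N+1)
     = 12/(12*13) * (17.5^2/4 + 34^2/5 + 26.5^2/3) - 3*13
     = 0.076923 * 541.846 - 39
     = 2.680449.
Step 4: Ties present; correction factor C = 1 - 12/(12^3 - 12) = 0.993007. Corrected H = 2.680449 / 0.993007 = 2.699325.
Step 5: Under H0, H ~ chi^2(2); p-value = 0.259328.
Step 6: alpha = 0.1. fail to reject H0.

H = 2.6993, df = 2, p = 0.259328, fail to reject H0.


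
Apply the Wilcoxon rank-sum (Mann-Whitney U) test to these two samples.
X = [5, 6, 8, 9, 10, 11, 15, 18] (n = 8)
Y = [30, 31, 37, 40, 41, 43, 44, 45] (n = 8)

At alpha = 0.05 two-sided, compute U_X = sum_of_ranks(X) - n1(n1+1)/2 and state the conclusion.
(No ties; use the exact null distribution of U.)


Step 1: Combine and sort all 16 observations; assign midranks.
sorted (value, group): (5,X), (6,X), (8,X), (9,X), (10,X), (11,X), (15,X), (18,X), (30,Y), (31,Y), (37,Y), (40,Y), (41,Y), (43,Y), (44,Y), (45,Y)
ranks: 5->1, 6->2, 8->3, 9->4, 10->5, 11->6, 15->7, 18->8, 30->9, 31->10, 37->11, 40->12, 41->13, 43->14, 44->15, 45->16
Step 2: Rank sum for X: R1 = 1 + 2 + 3 + 4 + 5 + 6 + 7 + 8 = 36.
Step 3: U_X = R1 - n1(n1+1)/2 = 36 - 8*9/2 = 36 - 36 = 0.
       U_Y = n1*n2 - U_X = 64 - 0 = 64.
Step 4: No ties, so the exact null distribution of U (based on enumerating the C(16,8) = 12870 equally likely rank assignments) gives the two-sided p-value.
Step 5: p-value = 0.000155; compare to alpha = 0.05. reject H0.

U_X = 0, p = 0.000155, reject H0 at alpha = 0.05.


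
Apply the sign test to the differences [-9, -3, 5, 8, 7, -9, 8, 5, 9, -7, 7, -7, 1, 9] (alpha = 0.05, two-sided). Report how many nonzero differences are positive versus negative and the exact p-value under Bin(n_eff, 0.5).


Step 1: Discard zero differences. Original n = 14; n_eff = number of nonzero differences = 14.
Nonzero differences (with sign): -9, -3, +5, +8, +7, -9, +8, +5, +9, -7, +7, -7, +1, +9
Step 2: Count signs: positive = 9, negative = 5.
Step 3: Under H0: P(positive) = 0.5, so the number of positives S ~ Bin(14, 0.5).
Step 4: Two-sided exact p-value = sum of Bin(14,0.5) probabilities at or below the observed probability = 0.423950.
Step 5: alpha = 0.05. fail to reject H0.

n_eff = 14, pos = 9, neg = 5, p = 0.423950, fail to reject H0.


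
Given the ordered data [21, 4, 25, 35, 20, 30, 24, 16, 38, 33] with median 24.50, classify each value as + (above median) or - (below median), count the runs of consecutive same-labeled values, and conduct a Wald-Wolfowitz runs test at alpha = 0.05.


Step 1: Compute median = 24.50; label A = above, B = below.
Labels in order: BBAABABBAA  (n_A = 5, n_B = 5)
Step 2: Count runs R = 6.
Step 3: Under H0 (random ordering), E[R] = 2*n_A*n_B/(n_A+n_B) + 1 = 2*5*5/10 + 1 = 6.0000.
        Var[R] = 2*n_A*n_B*(2*n_A*n_B - n_A - n_B) / ((n_A+n_B)^2 * (n_A+n_B-1)) = 2000/900 = 2.2222.
        SD[R] = 1.4907.
Step 4: R = E[R], so z = 0 with no continuity correction.
Step 5: Two-sided p-value via normal approximation = 2*(1 - Phi(|z|)) = 1.000000.
Step 6: alpha = 0.05. fail to reject H0.

R = 6, z = 0.0000, p = 1.000000, fail to reject H0.


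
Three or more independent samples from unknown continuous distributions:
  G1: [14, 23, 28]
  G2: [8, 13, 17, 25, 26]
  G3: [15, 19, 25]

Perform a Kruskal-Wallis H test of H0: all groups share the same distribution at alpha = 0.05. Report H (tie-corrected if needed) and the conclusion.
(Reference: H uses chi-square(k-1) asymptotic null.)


Step 1: Combine all N = 11 observations and assign midranks.
sorted (value, group, rank): (8,G2,1), (13,G2,2), (14,G1,3), (15,G3,4), (17,G2,5), (19,G3,6), (23,G1,7), (25,G2,8.5), (25,G3,8.5), (26,G2,10), (28,G1,11)
Step 2: Sum ranks within each group.
R_1 = 21 (n_1 = 3)
R_2 = 26.5 (n_2 = 5)
R_3 = 18.5 (n_3 = 3)
Step 3: H = 12/(N(N+1)) * sum(R_i^2/n_i) - 3(N+1)
     = 12/(11*12) * (21^2/3 + 26.5^2/5 + 18.5^2/3) - 3*12
     = 0.090909 * 401.533 - 36
     = 0.503030.
Step 4: Ties present; correction factor C = 1 - 6/(11^3 - 11) = 0.995455. Corrected H = 0.503030 / 0.995455 = 0.505327.
Step 5: Under H0, H ~ chi^2(2); p-value = 0.776729.
Step 6: alpha = 0.05. fail to reject H0.

H = 0.5053, df = 2, p = 0.776729, fail to reject H0.


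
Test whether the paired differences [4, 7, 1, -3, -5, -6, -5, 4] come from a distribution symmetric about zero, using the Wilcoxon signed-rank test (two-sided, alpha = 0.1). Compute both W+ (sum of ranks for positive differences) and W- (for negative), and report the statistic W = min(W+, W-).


Step 1: Drop any zero differences (none here) and take |d_i|.
|d| = [4, 7, 1, 3, 5, 6, 5, 4]
Step 2: Midrank |d_i| (ties get averaged ranks).
ranks: |4|->3.5, |7|->8, |1|->1, |3|->2, |5|->5.5, |6|->7, |5|->5.5, |4|->3.5
Step 3: Attach original signs; sum ranks with positive sign and with negative sign.
W+ = 3.5 + 8 + 1 + 3.5 = 16
W- = 2 + 5.5 + 7 + 5.5 = 20
(Check: W+ + W- = 36 should equal n(n+1)/2 = 36.)
Step 4: Test statistic W = min(W+, W-) = 16.
Step 5: Ties in |d|, so use the tie-corrected normal approximation.
        E[W] = n(n+1)/4 = 8*9/4 = 18.
        Tie groups: |d|=4 (t=2), |d|=5 (t=2); sum(t^3 - t) = 12.
        Var[W] = n(n+1)(2n+1)/24 - sum(t^3-t)/48 = 1224/24 - 12/48 = 50.75.
        z = (W - E[W]) / sqrt(Var[W]) = (16 - 18) / 7.1239 = -0.2807.
        Two-sided p = 2*Phi(z) = 0.778906.
Step 6: alpha = 0.1. fail to reject H0.

W+ = 16, W- = 20, W = min = 16, p = 0.778906, fail to reject H0.


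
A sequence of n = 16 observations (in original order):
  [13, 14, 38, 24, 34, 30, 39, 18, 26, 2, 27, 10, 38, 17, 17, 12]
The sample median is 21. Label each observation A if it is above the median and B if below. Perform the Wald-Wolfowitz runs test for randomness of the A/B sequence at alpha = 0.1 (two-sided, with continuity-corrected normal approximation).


Step 1: Compute median = 21; label A = above, B = below.
Labels in order: BBAAAAABABABABBB  (n_A = 8, n_B = 8)
Step 2: Count runs R = 9.
Step 3: Under H0 (random ordering), E[R] = 2*n_A*n_B/(n_A+n_B) + 1 = 2*8*8/16 + 1 = 9.0000.
        Var[R] = 2*n_A*n_B*(2*n_A*n_B - n_A - n_B) / ((n_A+n_B)^2 * (n_A+n_B-1)) = 14336/3840 = 3.7333.
        SD[R] = 1.9322.
Step 4: R = E[R], so z = 0 with no continuity correction.
Step 5: Two-sided p-value via normal approximation = 2*(1 - Phi(|z|)) = 1.000000.
Step 6: alpha = 0.1. fail to reject H0.

R = 9, z = 0.0000, p = 1.000000, fail to reject H0.


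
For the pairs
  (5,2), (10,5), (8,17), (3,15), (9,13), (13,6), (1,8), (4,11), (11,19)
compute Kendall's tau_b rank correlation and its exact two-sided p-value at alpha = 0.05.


Step 1: Enumerate the 36 unordered pairs (i,j) with i<j and classify each by sign(x_j-x_i) * sign(y_j-y_i).
  (1,2):dx=+5,dy=+3->C; (1,3):dx=+3,dy=+15->C; (1,4):dx=-2,dy=+13->D; (1,5):dx=+4,dy=+11->C
  (1,6):dx=+8,dy=+4->C; (1,7):dx=-4,dy=+6->D; (1,8):dx=-1,dy=+9->D; (1,9):dx=+6,dy=+17->C
  (2,3):dx=-2,dy=+12->D; (2,4):dx=-7,dy=+10->D; (2,5):dx=-1,dy=+8->D; (2,6):dx=+3,dy=+1->C
  (2,7):dx=-9,dy=+3->D; (2,8):dx=-6,dy=+6->D; (2,9):dx=+1,dy=+14->C; (3,4):dx=-5,dy=-2->C
  (3,5):dx=+1,dy=-4->D; (3,6):dx=+5,dy=-11->D; (3,7):dx=-7,dy=-9->C; (3,8):dx=-4,dy=-6->C
  (3,9):dx=+3,dy=+2->C; (4,5):dx=+6,dy=-2->D; (4,6):dx=+10,dy=-9->D; (4,7):dx=-2,dy=-7->C
  (4,8):dx=+1,dy=-4->D; (4,9):dx=+8,dy=+4->C; (5,6):dx=+4,dy=-7->D; (5,7):dx=-8,dy=-5->C
  (5,8):dx=-5,dy=-2->C; (5,9):dx=+2,dy=+6->C; (6,7):dx=-12,dy=+2->D; (6,8):dx=-9,dy=+5->D
  (6,9):dx=-2,dy=+13->D; (7,8):dx=+3,dy=+3->C; (7,9):dx=+10,dy=+11->C; (8,9):dx=+7,dy=+8->C
Step 2: C = 19, D = 17, total pairs = 36.
Step 3: tau = (C - D)/(n(n-1)/2) = (19 - 17)/36 = 0.055556.
Step 4: Exact two-sided p-value (enumerate n! = 362880 permutations of y under H0): p = 0.919455.
Step 5: alpha = 0.05. fail to reject H0.

tau_b = 0.0556 (C=19, D=17), p = 0.919455, fail to reject H0.


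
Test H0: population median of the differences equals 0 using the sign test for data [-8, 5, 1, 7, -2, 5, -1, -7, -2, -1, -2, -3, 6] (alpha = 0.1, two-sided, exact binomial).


Step 1: Discard zero differences. Original n = 13; n_eff = number of nonzero differences = 13.
Nonzero differences (with sign): -8, +5, +1, +7, -2, +5, -1, -7, -2, -1, -2, -3, +6
Step 2: Count signs: positive = 5, negative = 8.
Step 3: Under H0: P(positive) = 0.5, so the number of positives S ~ Bin(13, 0.5).
Step 4: Two-sided exact p-value = sum of Bin(13,0.5) probabilities at or below the observed probability = 0.581055.
Step 5: alpha = 0.1. fail to reject H0.

n_eff = 13, pos = 5, neg = 8, p = 0.581055, fail to reject H0.


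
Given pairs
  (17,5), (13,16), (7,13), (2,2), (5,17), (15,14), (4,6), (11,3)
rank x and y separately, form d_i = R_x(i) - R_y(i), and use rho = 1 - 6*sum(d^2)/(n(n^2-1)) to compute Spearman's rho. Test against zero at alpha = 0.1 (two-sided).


Step 1: Rank x and y separately (midranks; no ties here).
rank(x): 17->8, 13->6, 7->4, 2->1, 5->3, 15->7, 4->2, 11->5
rank(y): 5->3, 16->7, 13->5, 2->1, 17->8, 14->6, 6->4, 3->2
Step 2: d_i = R_x(i) - R_y(i); compute d_i^2.
  (8-3)^2=25, (6-7)^2=1, (4-5)^2=1, (1-1)^2=0, (3-8)^2=25, (7-6)^2=1, (2-4)^2=4, (5-2)^2=9
sum(d^2) = 66.
Step 3: rho = 1 - 6*66 / (8*(8^2 - 1)) = 1 - 396/504 = 0.214286.
Step 4: Under H0, t = rho * sqrt((n-2)/(1-rho^2)) = 0.5374 ~ t(6).
Step 5: Two-sided p-value from the t-distribution with 6 df = 0.610344.
Step 6: alpha = 0.1. fail to reject H0.

rho = 0.2143, p = 0.610344, fail to reject H0 at alpha = 0.1.


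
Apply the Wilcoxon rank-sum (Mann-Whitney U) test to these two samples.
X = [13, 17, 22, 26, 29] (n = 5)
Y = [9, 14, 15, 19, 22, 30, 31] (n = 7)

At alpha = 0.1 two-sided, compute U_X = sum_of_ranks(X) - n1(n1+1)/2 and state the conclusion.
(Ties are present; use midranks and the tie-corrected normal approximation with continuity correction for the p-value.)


Step 1: Combine and sort all 12 observations; assign midranks.
sorted (value, group): (9,Y), (13,X), (14,Y), (15,Y), (17,X), (19,Y), (22,X), (22,Y), (26,X), (29,X), (30,Y), (31,Y)
ranks: 9->1, 13->2, 14->3, 15->4, 17->5, 19->6, 22->7.5, 22->7.5, 26->9, 29->10, 30->11, 31->12
Step 2: Rank sum for X: R1 = 2 + 5 + 7.5 + 9 + 10 = 33.5.
Step 3: U_X = R1 - n1(n1+1)/2 = 33.5 - 5*6/2 = 33.5 - 15 = 18.5.
       U_Y = n1*n2 - U_X = 35 - 18.5 = 16.5.
Step 4: Ties are present, so use the tie-corrected normal approximation (with continuity correction) for the p-value.
Step 5: p-value = 0.935170; compare to alpha = 0.1. fail to reject H0.

U_X = 18.5, p = 0.935170, fail to reject H0 at alpha = 0.1.


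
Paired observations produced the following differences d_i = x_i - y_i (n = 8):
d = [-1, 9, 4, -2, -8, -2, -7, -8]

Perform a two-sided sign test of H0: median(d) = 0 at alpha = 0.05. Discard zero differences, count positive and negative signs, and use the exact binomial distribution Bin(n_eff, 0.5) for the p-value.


Step 1: Discard zero differences. Original n = 8; n_eff = number of nonzero differences = 8.
Nonzero differences (with sign): -1, +9, +4, -2, -8, -2, -7, -8
Step 2: Count signs: positive = 2, negative = 6.
Step 3: Under H0: P(positive) = 0.5, so the number of positives S ~ Bin(8, 0.5).
Step 4: Two-sided exact p-value = sum of Bin(8,0.5) probabilities at or below the observed probability = 0.289062.
Step 5: alpha = 0.05. fail to reject H0.

n_eff = 8, pos = 2, neg = 6, p = 0.289062, fail to reject H0.


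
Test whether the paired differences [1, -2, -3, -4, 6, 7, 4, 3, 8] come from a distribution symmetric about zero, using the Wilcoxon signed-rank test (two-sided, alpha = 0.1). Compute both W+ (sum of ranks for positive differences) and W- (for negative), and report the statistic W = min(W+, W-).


Step 1: Drop any zero differences (none here) and take |d_i|.
|d| = [1, 2, 3, 4, 6, 7, 4, 3, 8]
Step 2: Midrank |d_i| (ties get averaged ranks).
ranks: |1|->1, |2|->2, |3|->3.5, |4|->5.5, |6|->7, |7|->8, |4|->5.5, |3|->3.5, |8|->9
Step 3: Attach original signs; sum ranks with positive sign and with negative sign.
W+ = 1 + 7 + 8 + 5.5 + 3.5 + 9 = 34
W- = 2 + 3.5 + 5.5 = 11
(Check: W+ + W- = 45 should equal n(n+1)/2 = 45.)
Step 4: Test statistic W = min(W+, W-) = 11.
Step 5: Ties in |d|, so use the tie-corrected normal approximation.
        E[W] = n(n+1)/4 = 9*10/4 = 22.5.
        Tie groups: |d|=3 (t=2), |d|=4 (t=2); sum(t^3 - t) = 12.
        Var[W] = n(n+1)(2n+1)/24 - sum(t^3-t)/48 = 1710/24 - 12/48 = 71.
        z = (W - E[W]) / sqrt(Var[W]) = (11 - 22.5) / 8.4261 = -1.3648.
        Two-sided p = 2*Phi(z) = 0.172316.
Step 6: alpha = 0.1. fail to reject H0.

W+ = 34, W- = 11, W = min = 11, p = 0.172316, fail to reject H0.


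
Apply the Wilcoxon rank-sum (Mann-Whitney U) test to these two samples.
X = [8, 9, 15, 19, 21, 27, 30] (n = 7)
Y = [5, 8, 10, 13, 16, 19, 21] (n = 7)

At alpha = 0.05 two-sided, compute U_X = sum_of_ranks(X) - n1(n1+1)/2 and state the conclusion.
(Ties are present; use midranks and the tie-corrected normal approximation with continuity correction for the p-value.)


Step 1: Combine and sort all 14 observations; assign midranks.
sorted (value, group): (5,Y), (8,X), (8,Y), (9,X), (10,Y), (13,Y), (15,X), (16,Y), (19,X), (19,Y), (21,X), (21,Y), (27,X), (30,X)
ranks: 5->1, 8->2.5, 8->2.5, 9->4, 10->5, 13->6, 15->7, 16->8, 19->9.5, 19->9.5, 21->11.5, 21->11.5, 27->13, 30->14
Step 2: Rank sum for X: R1 = 2.5 + 4 + 7 + 9.5 + 11.5 + 13 + 14 = 61.5.
Step 3: U_X = R1 - n1(n1+1)/2 = 61.5 - 7*8/2 = 61.5 - 28 = 33.5.
       U_Y = n1*n2 - U_X = 49 - 33.5 = 15.5.
Step 4: Ties are present, so use the tie-corrected normal approximation (with continuity correction) for the p-value.
Step 5: p-value = 0.275850; compare to alpha = 0.05. fail to reject H0.

U_X = 33.5, p = 0.275850, fail to reject H0 at alpha = 0.05.


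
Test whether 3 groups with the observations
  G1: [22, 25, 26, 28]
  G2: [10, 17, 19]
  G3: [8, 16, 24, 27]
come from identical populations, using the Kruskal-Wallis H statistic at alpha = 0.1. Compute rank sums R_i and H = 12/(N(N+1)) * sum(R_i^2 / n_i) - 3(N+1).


Step 1: Combine all N = 11 observations and assign midranks.
sorted (value, group, rank): (8,G3,1), (10,G2,2), (16,G3,3), (17,G2,4), (19,G2,5), (22,G1,6), (24,G3,7), (25,G1,8), (26,G1,9), (27,G3,10), (28,G1,11)
Step 2: Sum ranks within each group.
R_1 = 34 (n_1 = 4)
R_2 = 11 (n_2 = 3)
R_3 = 21 (n_3 = 4)
Step 3: H = 12/(N(N+1)) * sum(R_i^2/n_i) - 3(N+1)
     = 12/(11*12) * (34^2/4 + 11^2/3 + 21^2/4) - 3*12
     = 0.090909 * 439.583 - 36
     = 3.962121.
Step 4: No ties, so H is used without correction.
Step 5: Under H0, H ~ chi^2(2); p-value = 0.137923.
Step 6: alpha = 0.1. fail to reject H0.

H = 3.9621, df = 2, p = 0.137923, fail to reject H0.


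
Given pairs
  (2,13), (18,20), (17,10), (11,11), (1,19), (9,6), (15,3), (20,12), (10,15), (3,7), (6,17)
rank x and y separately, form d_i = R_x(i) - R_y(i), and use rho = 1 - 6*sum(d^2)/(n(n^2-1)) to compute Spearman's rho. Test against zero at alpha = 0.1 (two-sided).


Step 1: Rank x and y separately (midranks; no ties here).
rank(x): 2->2, 18->10, 17->9, 11->7, 1->1, 9->5, 15->8, 20->11, 10->6, 3->3, 6->4
rank(y): 13->7, 20->11, 10->4, 11->5, 19->10, 6->2, 3->1, 12->6, 15->8, 7->3, 17->9
Step 2: d_i = R_x(i) - R_y(i); compute d_i^2.
  (2-7)^2=25, (10-11)^2=1, (9-4)^2=25, (7-5)^2=4, (1-10)^2=81, (5-2)^2=9, (8-1)^2=49, (11-6)^2=25, (6-8)^2=4, (3-3)^2=0, (4-9)^2=25
sum(d^2) = 248.
Step 3: rho = 1 - 6*248 / (11*(11^2 - 1)) = 1 - 1488/1320 = -0.127273.
Step 4: Under H0, t = rho * sqrt((n-2)/(1-rho^2)) = -0.3849 ~ t(9).
Step 5: Two-sided p-value from the t-distribution with 9 df = 0.709215.
Step 6: alpha = 0.1. fail to reject H0.

rho = -0.1273, p = 0.709215, fail to reject H0 at alpha = 0.1.


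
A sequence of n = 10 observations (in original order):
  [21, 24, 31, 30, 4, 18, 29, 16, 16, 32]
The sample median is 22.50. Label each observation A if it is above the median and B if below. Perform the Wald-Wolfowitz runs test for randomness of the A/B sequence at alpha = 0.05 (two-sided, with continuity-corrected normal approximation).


Step 1: Compute median = 22.50; label A = above, B = below.
Labels in order: BAAABBABBA  (n_A = 5, n_B = 5)
Step 2: Count runs R = 6.
Step 3: Under H0 (random ordering), E[R] = 2*n_A*n_B/(n_A+n_B) + 1 = 2*5*5/10 + 1 = 6.0000.
        Var[R] = 2*n_A*n_B*(2*n_A*n_B - n_A - n_B) / ((n_A+n_B)^2 * (n_A+n_B-1)) = 2000/900 = 2.2222.
        SD[R] = 1.4907.
Step 4: R = E[R], so z = 0 with no continuity correction.
Step 5: Two-sided p-value via normal approximation = 2*(1 - Phi(|z|)) = 1.000000.
Step 6: alpha = 0.05. fail to reject H0.

R = 6, z = 0.0000, p = 1.000000, fail to reject H0.


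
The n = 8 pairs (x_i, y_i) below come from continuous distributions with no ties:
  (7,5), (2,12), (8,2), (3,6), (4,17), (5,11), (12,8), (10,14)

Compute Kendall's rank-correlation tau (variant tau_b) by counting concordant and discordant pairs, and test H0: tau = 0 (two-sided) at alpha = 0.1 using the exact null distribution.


Step 1: Enumerate the 28 unordered pairs (i,j) with i<j and classify each by sign(x_j-x_i) * sign(y_j-y_i).
  (1,2):dx=-5,dy=+7->D; (1,3):dx=+1,dy=-3->D; (1,4):dx=-4,dy=+1->D; (1,5):dx=-3,dy=+12->D
  (1,6):dx=-2,dy=+6->D; (1,7):dx=+5,dy=+3->C; (1,8):dx=+3,dy=+9->C; (2,3):dx=+6,dy=-10->D
  (2,4):dx=+1,dy=-6->D; (2,5):dx=+2,dy=+5->C; (2,6):dx=+3,dy=-1->D; (2,7):dx=+10,dy=-4->D
  (2,8):dx=+8,dy=+2->C; (3,4):dx=-5,dy=+4->D; (3,5):dx=-4,dy=+15->D; (3,6):dx=-3,dy=+9->D
  (3,7):dx=+4,dy=+6->C; (3,8):dx=+2,dy=+12->C; (4,5):dx=+1,dy=+11->C; (4,6):dx=+2,dy=+5->C
  (4,7):dx=+9,dy=+2->C; (4,8):dx=+7,dy=+8->C; (5,6):dx=+1,dy=-6->D; (5,7):dx=+8,dy=-9->D
  (5,8):dx=+6,dy=-3->D; (6,7):dx=+7,dy=-3->D; (6,8):dx=+5,dy=+3->C; (7,8):dx=-2,dy=+6->D
Step 2: C = 11, D = 17, total pairs = 28.
Step 3: tau = (C - D)/(n(n-1)/2) = (11 - 17)/28 = -0.214286.
Step 4: Exact two-sided p-value (enumerate n! = 40320 permutations of y under H0): p = 0.548413.
Step 5: alpha = 0.1. fail to reject H0.

tau_b = -0.2143 (C=11, D=17), p = 0.548413, fail to reject H0.


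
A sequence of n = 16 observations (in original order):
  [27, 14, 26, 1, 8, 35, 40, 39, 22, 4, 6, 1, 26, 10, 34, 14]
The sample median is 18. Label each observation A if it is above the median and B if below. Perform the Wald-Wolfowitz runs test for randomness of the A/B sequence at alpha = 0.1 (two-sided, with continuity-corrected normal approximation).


Step 1: Compute median = 18; label A = above, B = below.
Labels in order: ABABBAAAABBBABAB  (n_A = 8, n_B = 8)
Step 2: Count runs R = 10.
Step 3: Under H0 (random ordering), E[R] = 2*n_A*n_B/(n_A+n_B) + 1 = 2*8*8/16 + 1 = 9.0000.
        Var[R] = 2*n_A*n_B*(2*n_A*n_B - n_A - n_B) / ((n_A+n_B)^2 * (n_A+n_B-1)) = 14336/3840 = 3.7333.
        SD[R] = 1.9322.
Step 4: Continuity-corrected z = (R - 0.5 - E[R]) / SD[R] = (10 - 0.5 - 9.0000) / 1.9322 = 0.2588.
Step 5: Two-sided p-value via normal approximation = 2*(1 - Phi(|z|)) = 0.795809.
Step 6: alpha = 0.1. fail to reject H0.

R = 10, z = 0.2588, p = 0.795809, fail to reject H0.
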